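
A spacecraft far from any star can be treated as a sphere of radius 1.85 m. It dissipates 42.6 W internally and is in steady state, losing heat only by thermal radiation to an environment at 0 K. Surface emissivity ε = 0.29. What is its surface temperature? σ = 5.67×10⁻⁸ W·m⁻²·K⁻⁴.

T ≈ 88.1 K

Steady state: internal power = radiated power, P = εσA T⁴.
Radiating area A = 4πr² = 43.01 m².
T⁴ = P/(εσA) = 42.6/(0.29·5.67×10⁻⁸·43.01) = 6.024×10⁷ K⁴.
T = (6.024×10⁷)^(1/4).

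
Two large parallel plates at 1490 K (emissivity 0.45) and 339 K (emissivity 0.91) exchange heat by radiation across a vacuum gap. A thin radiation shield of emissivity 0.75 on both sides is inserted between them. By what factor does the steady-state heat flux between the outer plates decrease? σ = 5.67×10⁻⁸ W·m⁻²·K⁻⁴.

factor ≈ 1.72

Without shield: q₀ = σΔ(T⁴)/(1/ε₁+1/ε₂−1) with denominator 2.321.
With shield the two gaps are in series; the resistances add: (1/ε₁+1/ε_s−1)+(1/ε_s+1/ε₂−1) = 2.556+1.432 = 3.988.
Heat-flux ratio q₀/q = 3.988/2.321.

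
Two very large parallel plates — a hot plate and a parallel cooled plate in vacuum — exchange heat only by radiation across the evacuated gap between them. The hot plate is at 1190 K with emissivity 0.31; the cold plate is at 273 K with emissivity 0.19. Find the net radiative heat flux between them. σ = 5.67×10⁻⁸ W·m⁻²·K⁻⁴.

For two infinite grey parallel plates, q = σ(T₁⁴ − T₂⁴)/(1/ε₁ + 1/ε₂ − 1).
T₁⁴ − T₂⁴ = 2.005×10¹² − 5.555×10⁹ = 2.000×10¹² K⁴.
1/ε₁ + 1/ε₂ − 1 = 3.226 + 5.263 − 1 = 7.489.
q = 5.67×10⁻⁸ × 2.000×10¹² / 7.489.

q ≈ 15100 W/m²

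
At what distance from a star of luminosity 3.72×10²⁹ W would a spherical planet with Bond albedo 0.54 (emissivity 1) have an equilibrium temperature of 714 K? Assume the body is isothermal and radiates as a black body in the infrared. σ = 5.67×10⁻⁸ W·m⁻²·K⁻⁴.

d ≈ 4.81×10¹¹ m

For an isothermal black-emitting sphere, (1−a)S·πr² = σ·4πr²·T⁴ ⇒ S = 4σT⁴/(1−a).
S = 4·5.67×10⁻⁸·(714)⁴/0.460 = 1.281×10⁵ W/m².
Flux falls as S = L/(4πd²), so d = √(L/(4πS)) = √(3.72×10²⁹/(4π·1.281×10⁵)).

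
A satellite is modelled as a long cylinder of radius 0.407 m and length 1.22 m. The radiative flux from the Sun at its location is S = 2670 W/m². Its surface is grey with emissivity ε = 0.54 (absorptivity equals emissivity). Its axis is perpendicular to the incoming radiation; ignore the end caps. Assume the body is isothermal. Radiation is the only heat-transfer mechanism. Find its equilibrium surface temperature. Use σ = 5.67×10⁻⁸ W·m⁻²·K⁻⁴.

At equilibrium, absorbed power = emitted power.
Absorbing cross-section = 2rL = 0.9931 m²; emitting surface = 2πrL = 3.120 m² (ratio π).
εS·A_cross = εσ·A_surf·T⁴  ⇒  T⁴ = S/(πσ)   (ε cancels).
T⁴ = 2670/(π·5.67×10⁻⁸) = 1.499×10¹⁰ K⁴.
T = (1.499×10¹⁰)^(1/4).

T ≈ 350 K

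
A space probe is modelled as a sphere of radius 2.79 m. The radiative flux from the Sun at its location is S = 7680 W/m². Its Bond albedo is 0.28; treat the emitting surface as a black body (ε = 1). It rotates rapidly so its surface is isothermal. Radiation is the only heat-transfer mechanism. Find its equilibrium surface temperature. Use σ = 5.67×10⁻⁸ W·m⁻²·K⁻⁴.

T ≈ 395 K

At equilibrium, absorbed power = emitted power.
Absorbing cross-section = πr² = 24.45 m²; emitting surface = 4πr² = 97.82 m² (ratio 4).
(1−a)S·A_cross = εσ·A_surf·T⁴  ⇒  T⁴ = (1−a)S/(4σ).
T⁴ = 0.720·7680/(4·5.67×10⁻⁸) = 2.438×10¹⁰ K⁴.
T = (2.438×10¹⁰)^(1/4).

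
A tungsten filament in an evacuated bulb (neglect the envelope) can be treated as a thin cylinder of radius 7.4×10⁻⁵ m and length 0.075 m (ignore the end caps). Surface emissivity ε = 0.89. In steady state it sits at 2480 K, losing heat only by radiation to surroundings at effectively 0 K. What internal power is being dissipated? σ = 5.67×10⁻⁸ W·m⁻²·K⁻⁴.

P ≈ 66.6 W

Steady state: P = εσA T⁴.
A = 2πrL = 3.487×10⁻⁵ m²; T⁴ = (2480)⁴ = 3.783×10¹³ K⁴.
P = 0.89 × 5.67×10⁻⁸ × 3.487×10⁻⁵ × 3.783×10¹³.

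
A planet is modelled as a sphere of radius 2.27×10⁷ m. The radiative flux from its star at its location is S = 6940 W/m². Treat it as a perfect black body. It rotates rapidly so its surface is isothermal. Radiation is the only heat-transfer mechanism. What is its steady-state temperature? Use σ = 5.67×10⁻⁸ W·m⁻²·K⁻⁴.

At equilibrium, absorbed power = emitted power.
Absorbing cross-section = πr² = 1.619×10¹⁵ m²; emitting surface = 4πr² = 6.475×10¹⁵ m² (ratio 4).
S·A_cross = εσ·A_surf·T⁴  ⇒  T⁴ = S/(4σ).
T⁴ = 1.00·6940/(4·5.67×10⁻⁸) = 3.060×10¹⁰ K⁴.
T = (3.060×10¹⁰)^(1/4).

T ≈ 418 K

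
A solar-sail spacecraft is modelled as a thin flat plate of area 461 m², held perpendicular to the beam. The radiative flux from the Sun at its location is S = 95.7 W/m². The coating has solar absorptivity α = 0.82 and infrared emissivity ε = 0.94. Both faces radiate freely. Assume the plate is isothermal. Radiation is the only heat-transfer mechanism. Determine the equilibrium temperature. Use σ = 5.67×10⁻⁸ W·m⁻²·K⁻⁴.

T ≈ 165 K

At equilibrium, absorbed power = emitted power.
Absorbing cross-section = A = 461.0 m²; emitting surface = 2A = 922.0 m² (ratio 2).
αS·A_cross = εσ·A_surf·T⁴  ⇒  T⁴ = αS/(ε·2σ).
T⁴ = 0.820·95.7/(0.94·2·5.67×10⁻⁸) = 7.362×10⁸ K⁴.
T = (7.362×10⁸)^(1/4).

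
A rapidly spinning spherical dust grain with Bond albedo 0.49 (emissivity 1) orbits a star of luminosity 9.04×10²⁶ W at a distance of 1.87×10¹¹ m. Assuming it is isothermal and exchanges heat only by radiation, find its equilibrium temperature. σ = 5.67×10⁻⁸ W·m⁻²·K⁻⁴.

T ≈ 261 K

First find the stellar flux at distance d: S = L/(4πd²) = 9.04×10²⁶/(4π·(1.87×10¹¹)²) = 2057 W/m².
For an isothermal sphere, absorbed (1−a)S·πr² = emitted σ·4πr²·T⁴, so T⁴ = (1−a)S/(4σ).
T⁴ = 0.510·2057/(4·5.67×10⁻⁸) = 4.626×10⁹ K⁴.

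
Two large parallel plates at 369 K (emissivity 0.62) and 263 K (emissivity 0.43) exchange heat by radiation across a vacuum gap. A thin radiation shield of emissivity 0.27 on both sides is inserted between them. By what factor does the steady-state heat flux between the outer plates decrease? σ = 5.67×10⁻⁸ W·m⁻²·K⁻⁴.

factor ≈ 3.18

Without shield: q₀ = σΔ(T⁴)/(1/ε₁+1/ε₂−1) with denominator 2.938.
With shield the two gaps are in series; the resistances add: (1/ε₁+1/ε_s−1)+(1/ε_s+1/ε₂−1) = 4.317+5.029 = 9.346.
Heat-flux ratio q₀/q = 9.346/2.938.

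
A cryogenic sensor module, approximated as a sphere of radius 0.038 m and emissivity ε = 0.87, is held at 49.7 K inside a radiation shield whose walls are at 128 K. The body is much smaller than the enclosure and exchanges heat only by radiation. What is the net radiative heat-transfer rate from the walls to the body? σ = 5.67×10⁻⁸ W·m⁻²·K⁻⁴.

For a small grey body in a large enclosure: P_net = εσA(T_body⁴ − T_wall⁴).
A = 4πr² = 0.01815 m²; T_body⁴ − T_wall⁴ = 6.101×10⁶ − 2.684×10⁸ = -2.623×10⁸ K⁴.
|P_net| = 0.87·5.67×10⁻⁸·0.01815·2.623×10⁸.

P_net ≈ 0.235 W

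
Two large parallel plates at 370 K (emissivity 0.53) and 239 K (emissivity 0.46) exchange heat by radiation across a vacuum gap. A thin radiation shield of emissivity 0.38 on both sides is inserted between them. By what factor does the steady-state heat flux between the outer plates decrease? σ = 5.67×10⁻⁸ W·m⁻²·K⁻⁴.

factor ≈ 2.39

Without shield: q₀ = σΔ(T⁴)/(1/ε₁+1/ε₂−1) with denominator 3.061.
With shield the two gaps are in series; the resistances add: (1/ε₁+1/ε_s−1)+(1/ε_s+1/ε₂−1) = 3.518+3.805 = 7.324.
Heat-flux ratio q₀/q = 7.324/3.061.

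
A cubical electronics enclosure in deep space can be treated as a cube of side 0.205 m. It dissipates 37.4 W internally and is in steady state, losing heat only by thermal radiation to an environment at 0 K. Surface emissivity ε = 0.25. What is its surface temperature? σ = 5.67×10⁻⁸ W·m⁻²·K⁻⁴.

T ≈ 320 K

Steady state: internal power = radiated power, P = εσA T⁴.
Radiating area A = 6L² = 0.2521 m².
T⁴ = P/(εσA) = 37.4/(0.25·5.67×10⁻⁸·0.2521) = 1.046×10¹⁰ K⁴.
T = (1.046×10¹⁰)^(1/4).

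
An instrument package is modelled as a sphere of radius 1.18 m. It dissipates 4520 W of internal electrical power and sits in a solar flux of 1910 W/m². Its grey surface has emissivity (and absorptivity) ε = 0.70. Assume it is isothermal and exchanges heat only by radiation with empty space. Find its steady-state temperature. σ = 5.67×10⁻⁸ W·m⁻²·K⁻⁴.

T ≈ 350 K

At steady state, absorbed solar power + internal power = radiated power.
Absorbed: α·S·A_cross = 0.70·1910·4.374 = 5849 W (cross-section πr²).
Total input = 5849 + 4520 = 10370 W.
Radiated: εσ·A_surf·T⁴ with A_surf = 4πr² = 17.50 m².
T⁴ = 10370/(0.70·5.67×10⁻⁸·17.50) = 1.493×10¹⁰ K⁴.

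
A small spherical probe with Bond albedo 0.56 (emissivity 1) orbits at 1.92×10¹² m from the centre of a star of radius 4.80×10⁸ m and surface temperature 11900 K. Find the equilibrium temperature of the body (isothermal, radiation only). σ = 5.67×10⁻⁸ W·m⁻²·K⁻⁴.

T ≈ 108 K

The star's surface emits σT_*⁴; at distance d the flux is S = σT_*⁴(R_*/d)².
S = 5.67×10⁻⁸·(11900)⁴·(4.80×10⁸/1.92×10¹²)² = 71.06 W/m².
For an isothermal sphere T⁴ = (1−a)S/(4σ) = 1.379×10⁸ K⁴.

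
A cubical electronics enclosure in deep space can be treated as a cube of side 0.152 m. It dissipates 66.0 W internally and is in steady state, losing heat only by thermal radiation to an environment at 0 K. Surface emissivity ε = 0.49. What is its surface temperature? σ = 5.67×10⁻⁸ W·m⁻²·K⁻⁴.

T ≈ 362 K

Steady state: internal power = radiated power, P = εσA T⁴.
Radiating area A = 6L² = 0.1386 m².
T⁴ = P/(εσA) = 66.0/(0.49·5.67×10⁻⁸·0.1386) = 1.714×10¹⁰ K⁴.
T = (1.714×10¹⁰)^(1/4).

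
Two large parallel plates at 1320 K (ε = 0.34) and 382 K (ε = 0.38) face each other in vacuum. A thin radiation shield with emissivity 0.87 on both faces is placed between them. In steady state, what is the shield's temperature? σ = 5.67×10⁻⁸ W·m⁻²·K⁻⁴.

T_s ≈ 1100 K

In steady state the net flux on the hot side equals that on the cold side.
σ(T₁⁴−T_s⁴)/D₁ = σ(T_s⁴−T₂⁴)/D₂, with D₁ = 1/ε₁+1/ε_s−1 = 3.091, D₂ = 1/ε_s+1/ε₂−1 = 2.781.
Solve for T_s⁴: T_s⁴ = (D₂·T₁⁴ + D₁·T₂⁴)/(D₁+D₂) = 1.449×10¹² K⁴.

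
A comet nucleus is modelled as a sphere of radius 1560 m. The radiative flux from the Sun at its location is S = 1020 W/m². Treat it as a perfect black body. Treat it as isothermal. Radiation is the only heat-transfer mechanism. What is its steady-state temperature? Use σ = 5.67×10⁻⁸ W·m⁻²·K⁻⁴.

T ≈ 259 K

At equilibrium, absorbed power = emitted power.
Absorbing cross-section = πr² = 7.645×10⁶ m²; emitting surface = 4πr² = 3.058×10⁷ m² (ratio 4).
S·A_cross = εσ·A_surf·T⁴  ⇒  T⁴ = S/(4σ).
T⁴ = 1.00·1020/(4·5.67×10⁻⁸) = 4.497×10⁹ K⁴.
T = (4.497×10⁹)^(1/4).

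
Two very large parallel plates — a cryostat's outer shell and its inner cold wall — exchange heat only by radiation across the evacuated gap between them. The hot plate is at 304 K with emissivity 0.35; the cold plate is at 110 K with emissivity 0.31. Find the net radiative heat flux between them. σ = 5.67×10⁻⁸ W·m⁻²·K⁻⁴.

q ≈ 93.6 W/m²

For two infinite grey parallel plates, q = σ(T₁⁴ − T₂⁴)/(1/ε₁ + 1/ε₂ − 1).
T₁⁴ − T₂⁴ = 8.541×10⁹ − 1.464×10⁸ = 8.394×10⁹ K⁴.
1/ε₁ + 1/ε₂ − 1 = 2.857 + 3.226 − 1 = 5.083.
q = 5.67×10⁻⁸ × 8.394×10⁹ / 5.083.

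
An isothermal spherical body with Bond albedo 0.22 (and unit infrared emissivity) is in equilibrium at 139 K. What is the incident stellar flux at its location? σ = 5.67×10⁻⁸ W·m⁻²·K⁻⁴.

S ≈ 109 W/m²

(1−a)S·πr² = σ·4πr²·T⁴ ⇒ S = 4σT⁴/(1−a).
S = 4·5.67×10⁻⁸·3.733×10⁸/0.780.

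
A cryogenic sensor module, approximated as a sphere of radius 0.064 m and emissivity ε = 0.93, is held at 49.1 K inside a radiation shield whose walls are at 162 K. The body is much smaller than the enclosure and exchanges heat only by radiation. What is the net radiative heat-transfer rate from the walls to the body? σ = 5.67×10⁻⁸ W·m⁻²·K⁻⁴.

P_net ≈ 1.85 W

For a small grey body in a large enclosure: P_net = εσA(T_body⁴ − T_wall⁴).
A = 4πr² = 0.05147 m²; T_body⁴ − T_wall⁴ = 5.812×10⁶ − 6.887×10⁸ = -6.829×10⁸ K⁴.
|P_net| = 0.93·5.67×10⁻⁸·0.05147·6.829×10⁸.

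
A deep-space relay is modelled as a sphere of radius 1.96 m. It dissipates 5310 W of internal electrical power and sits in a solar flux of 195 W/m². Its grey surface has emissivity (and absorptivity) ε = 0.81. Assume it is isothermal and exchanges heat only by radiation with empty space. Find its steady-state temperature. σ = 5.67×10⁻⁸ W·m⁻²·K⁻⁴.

At steady state, absorbed solar power + internal power = radiated power.
Absorbed: α·S·A_cross = 0.81·195·12.07 = 1906 W (cross-section πr²).
Total input = 1906 + 5310 = 7216 W.
Radiated: εσ·A_surf·T⁴ with A_surf = 4πr² = 48.27 m².
T⁴ = 7216/(0.81·5.67×10⁻⁸·48.27) = 3.255×10⁹ K⁴.

T ≈ 239 K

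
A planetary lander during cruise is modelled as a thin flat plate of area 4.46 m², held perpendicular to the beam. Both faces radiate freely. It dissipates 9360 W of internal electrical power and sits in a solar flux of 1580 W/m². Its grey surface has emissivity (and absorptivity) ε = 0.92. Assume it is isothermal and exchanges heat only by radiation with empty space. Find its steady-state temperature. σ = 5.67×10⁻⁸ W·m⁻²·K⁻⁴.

T ≈ 430 K

At steady state, absorbed solar power + internal power = radiated power.
Absorbed: α·S·A_cross = 0.92·1580·4.460 = 6483 W (cross-section A).
Total input = 6483 + 9360 = 15840 W.
Radiated: εσ·A_surf·T⁴ with A_surf = 2A = 8.920 m².
T⁴ = 15840/(0.92·5.67×10⁻⁸·8.920) = 3.405×10¹⁰ K⁴.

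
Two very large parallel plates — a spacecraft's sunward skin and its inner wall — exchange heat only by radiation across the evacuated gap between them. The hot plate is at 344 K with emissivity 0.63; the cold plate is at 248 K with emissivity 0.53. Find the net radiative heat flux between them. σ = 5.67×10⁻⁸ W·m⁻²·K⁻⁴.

q ≈ 234 W/m²

For two infinite grey parallel plates, q = σ(T₁⁴ − T₂⁴)/(1/ε₁ + 1/ε₂ − 1).
T₁⁴ − T₂⁴ = 1.400×10¹⁰ − 3.783×10⁹ = 1.022×10¹⁰ K⁴.
1/ε₁ + 1/ε₂ − 1 = 1.587 + 1.887 − 1 = 2.474.
q = 5.67×10⁻⁸ × 1.022×10¹⁰ / 2.474.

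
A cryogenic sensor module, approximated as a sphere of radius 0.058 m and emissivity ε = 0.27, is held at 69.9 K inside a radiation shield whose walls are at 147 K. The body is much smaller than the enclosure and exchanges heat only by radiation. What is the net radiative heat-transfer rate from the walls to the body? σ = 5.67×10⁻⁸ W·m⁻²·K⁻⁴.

P_net ≈ 0.287 W

For a small grey body in a large enclosure: P_net = εσA(T_body⁴ − T_wall⁴).
A = 4πr² = 0.04227 m²; T_body⁴ − T_wall⁴ = 2.387×10⁷ − 4.669×10⁸ = -4.431×10⁸ K⁴.
|P_net| = 0.27·5.67×10⁻⁸·0.04227·4.431×10⁸.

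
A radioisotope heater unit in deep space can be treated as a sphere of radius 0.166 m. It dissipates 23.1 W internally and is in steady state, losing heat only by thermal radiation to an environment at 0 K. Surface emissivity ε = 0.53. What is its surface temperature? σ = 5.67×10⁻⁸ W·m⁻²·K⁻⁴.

Steady state: internal power = radiated power, P = εσA T⁴.
Radiating area A = 4πr² = 0.3463 m².
T⁴ = P/(εσA) = 23.1/(0.53·5.67×10⁻⁸·0.3463) = 2.220×10⁹ K⁴.
T = (2.220×10⁹)^(1/4).

T ≈ 217 K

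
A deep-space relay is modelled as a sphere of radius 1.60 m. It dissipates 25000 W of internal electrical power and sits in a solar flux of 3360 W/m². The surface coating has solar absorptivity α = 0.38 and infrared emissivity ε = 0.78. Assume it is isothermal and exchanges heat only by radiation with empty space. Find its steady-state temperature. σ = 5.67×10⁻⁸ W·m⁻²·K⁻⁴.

At steady state, absorbed solar power + internal power = radiated power.
Absorbed: α·S·A_cross = 0.38·3360·8.042 = 10270 W (cross-section πr²).
Total input = 10270 + 25000 = 35270 W.
Radiated: εσ·A_surf·T⁴ with A_surf = 4πr² = 32.17 m².
T⁴ = 35270/(0.78·5.67×10⁻⁸·32.17) = 2.479×10¹⁰ K⁴.

T ≈ 397 K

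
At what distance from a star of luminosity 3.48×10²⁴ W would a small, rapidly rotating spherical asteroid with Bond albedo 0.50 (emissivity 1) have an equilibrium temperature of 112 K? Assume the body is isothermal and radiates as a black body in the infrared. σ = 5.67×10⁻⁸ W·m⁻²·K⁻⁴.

For an isothermal black-emitting sphere, (1−a)S·πr² = σ·4πr²·T⁴ ⇒ S = 4σT⁴/(1−a).
S = 4·5.67×10⁻⁸·(112)⁴/0.500 = 71.37 W/m².
Flux falls as S = L/(4πd²), so d = √(L/(4πS)) = √(3.48×10²⁴/(4π·71.37)).

d ≈ 6.23×10¹⁰ m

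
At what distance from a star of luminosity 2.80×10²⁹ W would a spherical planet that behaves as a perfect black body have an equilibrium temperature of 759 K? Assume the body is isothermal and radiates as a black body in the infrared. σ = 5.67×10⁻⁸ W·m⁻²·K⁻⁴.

d ≈ 5.44×10¹¹ m

For an isothermal black-emitting sphere, (1−a)S·πr² = σ·4πr²·T⁴ ⇒ S = 4σT⁴/(1−a).
S = 4·5.67×10⁻⁸·(759)⁴/1.00 = 75270 W/m².
Flux falls as S = L/(4πd²), so d = √(L/(4πS)) = √(2.80×10²⁹/(4π·75270)).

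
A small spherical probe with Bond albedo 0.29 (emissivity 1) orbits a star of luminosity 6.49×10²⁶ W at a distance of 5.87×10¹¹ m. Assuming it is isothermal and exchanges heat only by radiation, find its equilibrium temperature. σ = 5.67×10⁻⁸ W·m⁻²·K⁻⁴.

First find the stellar flux at distance d: S = L/(4πd²) = 6.49×10²⁶/(4π·(5.87×10¹¹)²) = 149.9 W/m².
For an isothermal sphere, absorbed (1−a)S·πr² = emitted σ·4πr²·T⁴, so T⁴ = (1−a)S/(4σ).
T⁴ = 0.710·149.9/(4·5.67×10⁻⁸) = 4.692×10⁸ K⁴.

T ≈ 147 K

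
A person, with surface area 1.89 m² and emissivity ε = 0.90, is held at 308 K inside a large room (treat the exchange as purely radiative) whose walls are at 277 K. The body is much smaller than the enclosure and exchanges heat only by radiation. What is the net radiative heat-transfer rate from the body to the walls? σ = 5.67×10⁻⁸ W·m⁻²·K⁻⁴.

P_net ≈ 300 W

For a small grey body in a large enclosure: P_net = εσA(T_body⁴ − T_wall⁴).
A = 1.89 m²; T_body⁴ − T_wall⁴ = 8.999×10⁹ − 5.887×10⁹ = 3.112×10⁹ K⁴.
|P_net| = 0.90·5.67×10⁻⁸·1.890·3.112×10⁹.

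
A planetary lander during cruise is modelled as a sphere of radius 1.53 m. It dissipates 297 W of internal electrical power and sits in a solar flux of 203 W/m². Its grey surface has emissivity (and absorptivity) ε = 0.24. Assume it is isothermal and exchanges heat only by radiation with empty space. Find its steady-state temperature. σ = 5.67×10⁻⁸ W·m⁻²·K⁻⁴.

T ≈ 201 K

At steady state, absorbed solar power + internal power = radiated power.
Absorbed: α·S·A_cross = 0.24·203·7.354 = 358.3 W (cross-section πr²).
Total input = 358.3 + 297 = 655.3 W.
Radiated: εσ·A_surf·T⁴ with A_surf = 4πr² = 29.42 m².
T⁴ = 655.3/(0.24·5.67×10⁻⁸·29.42) = 1.637×10⁹ K⁴.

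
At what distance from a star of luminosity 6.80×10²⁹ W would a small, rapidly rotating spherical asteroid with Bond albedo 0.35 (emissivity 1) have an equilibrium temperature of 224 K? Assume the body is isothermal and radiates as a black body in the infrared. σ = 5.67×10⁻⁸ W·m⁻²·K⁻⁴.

d ≈ 7.85×10¹² m

For an isothermal black-emitting sphere, (1−a)S·πr² = σ·4πr²·T⁴ ⇒ S = 4σT⁴/(1−a).
S = 4·5.67×10⁻⁸·(224)⁴/0.650 = 878.5 W/m².
Flux falls as S = L/(4πd²), so d = √(L/(4πS)) = √(6.80×10²⁹/(4π·878.5)).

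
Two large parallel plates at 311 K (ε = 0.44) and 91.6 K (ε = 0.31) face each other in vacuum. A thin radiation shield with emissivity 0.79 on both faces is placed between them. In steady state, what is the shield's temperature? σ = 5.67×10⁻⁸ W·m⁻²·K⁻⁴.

In steady state the net flux on the hot side equals that on the cold side.
σ(T₁⁴−T_s⁴)/D₁ = σ(T_s⁴−T₂⁴)/D₂, with D₁ = 1/ε₁+1/ε_s−1 = 2.539, D₂ = 1/ε_s+1/ε₂−1 = 3.492.
Solve for T_s⁴: T_s⁴ = (D₂·T₁⁴ + D₁·T₂⁴)/(D₁+D₂) = 5.446×10⁹ K⁴.

T_s ≈ 272 K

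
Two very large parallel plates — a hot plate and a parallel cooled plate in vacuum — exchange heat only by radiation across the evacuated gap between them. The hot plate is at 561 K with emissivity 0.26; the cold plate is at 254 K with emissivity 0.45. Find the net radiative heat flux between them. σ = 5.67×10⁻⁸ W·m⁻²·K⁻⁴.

For two infinite grey parallel plates, q = σ(T₁⁴ − T₂⁴)/(1/ε₁ + 1/ε₂ − 1).
T₁⁴ − T₂⁴ = 9.905×10¹⁰ − 4.162×10⁹ = 9.489×10¹⁰ K⁴.
1/ε₁ + 1/ε₂ − 1 = 3.846 + 2.222 − 1 = 5.068.
q = 5.67×10⁻⁸ × 9.489×10¹⁰ / 5.068.

q ≈ 1060 W/m²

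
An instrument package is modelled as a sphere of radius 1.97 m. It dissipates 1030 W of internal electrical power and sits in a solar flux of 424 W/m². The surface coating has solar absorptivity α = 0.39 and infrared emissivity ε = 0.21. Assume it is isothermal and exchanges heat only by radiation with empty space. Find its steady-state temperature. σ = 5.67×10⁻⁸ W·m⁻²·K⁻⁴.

T ≈ 269 K

At steady state, absorbed solar power + internal power = radiated power.
Absorbed: α·S·A_cross = 0.39·424·12.19 = 2016 W (cross-section πr²).
Total input = 2016 + 1030 = 3046 W.
Radiated: εσ·A_surf·T⁴ with A_surf = 4πr² = 48.77 m².
T⁴ = 3046/(0.21·5.67×10⁻⁸·48.77) = 5.246×10⁹ K⁴.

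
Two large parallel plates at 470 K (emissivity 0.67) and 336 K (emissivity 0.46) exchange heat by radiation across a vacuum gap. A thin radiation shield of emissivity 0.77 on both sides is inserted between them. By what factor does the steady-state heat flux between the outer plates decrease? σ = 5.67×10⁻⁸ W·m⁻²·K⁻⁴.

factor ≈ 1.60

Without shield: q₀ = σΔ(T⁴)/(1/ε₁+1/ε₂−1) with denominator 2.666.
With shield the two gaps are in series; the resistances add: (1/ε₁+1/ε_s−1)+(1/ε_s+1/ε₂−1) = 1.791+2.473 = 4.264.
Heat-flux ratio q₀/q = 4.264/2.666.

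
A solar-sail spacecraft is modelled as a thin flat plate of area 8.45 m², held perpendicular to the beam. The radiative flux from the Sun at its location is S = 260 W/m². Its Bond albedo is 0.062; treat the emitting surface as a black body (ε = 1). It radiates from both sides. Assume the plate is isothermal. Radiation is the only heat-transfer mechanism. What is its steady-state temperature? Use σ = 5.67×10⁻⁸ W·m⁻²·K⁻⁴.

T ≈ 215 K

At equilibrium, absorbed power = emitted power.
Absorbing cross-section = A = 8.450 m²; emitting surface = 2A = 16.90 m² (ratio 2).
(1−a)S·A_cross = εσ·A_surf·T⁴  ⇒  T⁴ = (1−a)S/(2σ).
T⁴ = 0.938·260/(2·5.67×10⁻⁸) = 2.151×10⁹ K⁴.
T = (2.151×10⁹)^(1/4).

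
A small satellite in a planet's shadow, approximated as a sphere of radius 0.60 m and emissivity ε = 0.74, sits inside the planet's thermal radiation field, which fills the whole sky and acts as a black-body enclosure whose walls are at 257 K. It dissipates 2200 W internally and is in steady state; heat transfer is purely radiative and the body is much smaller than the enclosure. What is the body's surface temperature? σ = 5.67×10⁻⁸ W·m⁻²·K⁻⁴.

For a small grey body in a large enclosure, net radiated power = εσA(T⁴ − T_w⁴).
Steady state: P = εσA(T⁴ − T_w⁴) with A = 4πr² = 4.524 m².
T⁴ = P/(εσA) + T_w⁴ = 2200/(0.74·5.67×10⁻⁸·4.524) + (257)⁴
    = 1.159×10¹⁰ + 4.362×10⁹ = 1.595×10¹⁰ K⁴.

T ≈ 355 K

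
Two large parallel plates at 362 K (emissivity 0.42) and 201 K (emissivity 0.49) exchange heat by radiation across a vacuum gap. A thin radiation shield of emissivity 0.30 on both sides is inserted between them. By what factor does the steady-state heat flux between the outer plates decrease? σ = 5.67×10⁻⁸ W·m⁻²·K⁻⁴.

factor ≈ 2.66

Without shield: q₀ = σΔ(T⁴)/(1/ε₁+1/ε₂−1) with denominator 3.422.
With shield the two gaps are in series; the resistances add: (1/ε₁+1/ε_s−1)+(1/ε_s+1/ε₂−1) = 4.714+4.374 = 9.088.
Heat-flux ratio q₀/q = 9.088/3.422.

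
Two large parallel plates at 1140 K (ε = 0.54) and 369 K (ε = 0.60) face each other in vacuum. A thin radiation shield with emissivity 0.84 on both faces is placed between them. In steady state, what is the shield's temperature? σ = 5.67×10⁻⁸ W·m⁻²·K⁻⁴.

T_s ≈ 950 K

In steady state the net flux on the hot side equals that on the cold side.
σ(T₁⁴−T_s⁴)/D₁ = σ(T_s⁴−T₂⁴)/D₂, with D₁ = 1/ε₁+1/ε_s−1 = 2.042, D₂ = 1/ε_s+1/ε₂−1 = 1.857.
Solve for T_s⁴: T_s⁴ = (D₂·T₁⁴ + D₁·T₂⁴)/(D₁+D₂) = 8.141×10¹¹ K⁴.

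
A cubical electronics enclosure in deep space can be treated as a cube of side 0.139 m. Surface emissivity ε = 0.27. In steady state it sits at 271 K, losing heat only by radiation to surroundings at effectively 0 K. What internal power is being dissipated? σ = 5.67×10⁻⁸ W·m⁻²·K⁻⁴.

Steady state: P = εσA T⁴.
A = 6L² = 0.1159 m²; T⁴ = (271)⁴ = 5.394×10⁹ K⁴.
P = 0.27 × 5.67×10⁻⁸ × 0.1159 × 5.394×10⁹.

P ≈ 9.57 W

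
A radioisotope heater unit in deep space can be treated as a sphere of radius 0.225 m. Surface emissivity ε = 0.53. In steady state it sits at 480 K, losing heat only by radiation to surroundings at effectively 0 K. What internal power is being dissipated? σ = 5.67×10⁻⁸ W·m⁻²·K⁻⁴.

Steady state: P = εσA T⁴.
A = 4πr² = 0.6362 m²; T⁴ = (480)⁴ = 5.308×10¹⁰ K⁴.
P = 0.53 × 5.67×10⁻⁸ × 0.6362 × 5.308×10¹⁰.

P ≈ 1010 W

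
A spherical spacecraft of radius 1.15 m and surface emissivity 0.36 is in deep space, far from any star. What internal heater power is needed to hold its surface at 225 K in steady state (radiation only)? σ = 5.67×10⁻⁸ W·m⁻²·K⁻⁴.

P ≈ 869 W

P = εσ·4πr²·T⁴.
4πr² = 16.62 m²; T⁴ = 2.563×10⁹ K⁴.
P = 0.36·5.67×10⁻⁸·16.62·2.563×10⁹.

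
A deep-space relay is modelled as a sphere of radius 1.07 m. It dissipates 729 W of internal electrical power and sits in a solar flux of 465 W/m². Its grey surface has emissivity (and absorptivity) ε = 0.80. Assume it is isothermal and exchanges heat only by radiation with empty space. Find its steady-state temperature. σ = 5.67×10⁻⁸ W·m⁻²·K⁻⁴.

T ≈ 237 K

At steady state, absorbed solar power + internal power = radiated power.
Absorbed: α·S·A_cross = 0.80·465·3.597 = 1338 W (cross-section πr²).
Total input = 1338 + 729 = 2067 W.
Radiated: εσ·A_surf·T⁴ with A_surf = 4πr² = 14.39 m².
T⁴ = 2067/(0.80·5.67×10⁻⁸·14.39) = 3.167×10⁹ K⁴.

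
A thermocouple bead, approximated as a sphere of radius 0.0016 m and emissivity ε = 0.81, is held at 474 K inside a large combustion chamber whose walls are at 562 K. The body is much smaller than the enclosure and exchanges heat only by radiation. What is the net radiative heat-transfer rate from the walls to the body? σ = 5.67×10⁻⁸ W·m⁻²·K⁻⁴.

P_net ≈ 0.0728 W

For a small grey body in a large enclosure: P_net = εσA(T_body⁴ − T_wall⁴).
A = 4πr² = 3.217×10⁻⁵ m²; T_body⁴ − T_wall⁴ = 5.048×10¹⁰ − 9.976×10¹⁰ = -4.928×10¹⁰ K⁴.
|P_net| = 0.81·5.67×10⁻⁸·3.217×10⁻⁵·4.928×10¹⁰.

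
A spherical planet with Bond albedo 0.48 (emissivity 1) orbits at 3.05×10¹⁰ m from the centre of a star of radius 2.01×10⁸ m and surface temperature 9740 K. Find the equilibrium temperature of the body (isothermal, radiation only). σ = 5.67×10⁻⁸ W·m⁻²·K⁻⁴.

The star's surface emits σT_*⁴; at distance d the flux is S = σT_*⁴(R_*/d)².
S = 5.67×10⁻⁸·(9740)⁴·(2.01×10⁸/3.05×10¹⁰)² = 22160 W/m².
For an isothermal sphere T⁴ = (1−a)S/(4σ) = 5.081×10¹⁰ K⁴.

T ≈ 475 K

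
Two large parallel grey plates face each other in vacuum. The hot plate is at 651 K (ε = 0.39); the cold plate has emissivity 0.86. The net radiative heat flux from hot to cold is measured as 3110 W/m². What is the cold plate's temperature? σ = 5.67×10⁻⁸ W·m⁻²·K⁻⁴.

q = σ(T₁⁴ − T₂⁴)/(1/ε₁ + 1/ε₂ − 1); denominator = 2.727.
T₂⁴ = T₁⁴ − q·(1/ε₁+1/ε₂−1)/σ = 1.796×10¹¹ − 3110·2.727/5.67×10⁻⁸
    = 3.004×10¹⁰ K⁴.

T₂ ≈ 416 K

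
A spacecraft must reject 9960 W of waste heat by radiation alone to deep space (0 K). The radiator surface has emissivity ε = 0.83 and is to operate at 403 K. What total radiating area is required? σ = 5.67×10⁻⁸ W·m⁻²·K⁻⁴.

P = εσA T⁴ ⇒ A = P/(εσT⁴).
T⁴ = 2.638×10¹⁰ K⁴.
A = 9960/(0.83 × 5.67×10⁻⁸ × 2.638×10¹⁰).

A ≈ 8.02 m²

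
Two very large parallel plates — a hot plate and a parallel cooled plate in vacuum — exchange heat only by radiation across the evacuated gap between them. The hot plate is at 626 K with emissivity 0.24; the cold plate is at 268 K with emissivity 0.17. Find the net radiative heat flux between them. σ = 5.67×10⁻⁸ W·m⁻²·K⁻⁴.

For two infinite grey parallel plates, q = σ(T₁⁴ − T₂⁴)/(1/ε₁ + 1/ε₂ − 1).
T₁⁴ − T₂⁴ = 1.536×10¹¹ − 5.159×10⁹ = 1.484×10¹¹ K⁴.
1/ε₁ + 1/ε₂ − 1 = 4.167 + 5.882 − 1 = 9.049.
q = 5.67×10⁻⁸ × 1.484×10¹¹ / 9.049.

q ≈ 930 W/m²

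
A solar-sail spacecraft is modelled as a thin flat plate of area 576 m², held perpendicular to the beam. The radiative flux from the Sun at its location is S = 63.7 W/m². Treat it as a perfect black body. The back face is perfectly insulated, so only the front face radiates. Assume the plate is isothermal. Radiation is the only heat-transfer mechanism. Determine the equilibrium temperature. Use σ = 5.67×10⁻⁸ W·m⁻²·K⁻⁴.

T ≈ 183 K

At equilibrium, absorbed power = emitted power.
Absorbing cross-section = A = 576.0 m²; emitting surface = A = 576.0 m² (ratio 1).
S·A_cross = εσ·A_surf·T⁴  ⇒  T⁴ = S/(1σ).
T⁴ = 1.00·63.7/(1·5.67×10⁻⁸) = 1.123×10⁹ K⁴.
T = (1.123×10⁹)^(1/4).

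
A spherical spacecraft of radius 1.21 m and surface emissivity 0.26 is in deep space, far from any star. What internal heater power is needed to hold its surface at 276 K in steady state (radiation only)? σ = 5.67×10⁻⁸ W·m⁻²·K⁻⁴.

P = εσ·4πr²·T⁴.
4πr² = 18.40 m²; T⁴ = 5.803×10⁹ K⁴.
P = 0.26·5.67×10⁻⁸·18.40·5.803×10⁹.

P ≈ 1570 W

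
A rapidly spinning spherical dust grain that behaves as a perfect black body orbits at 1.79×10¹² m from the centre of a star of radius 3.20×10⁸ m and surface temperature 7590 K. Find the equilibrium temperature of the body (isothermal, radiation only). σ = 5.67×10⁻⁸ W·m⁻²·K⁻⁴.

The star's surface emits σT_*⁴; at distance d the flux is S = σT_*⁴(R_*/d)².
S = 5.67×10⁻⁸·(7590)⁴·(3.20×10⁸/1.79×10¹²)² = 6.014 W/m².
For an isothermal sphere T⁴ = (1−a)S/(4σ) = 2.652×10⁷ K⁴.

T ≈ 71.8 K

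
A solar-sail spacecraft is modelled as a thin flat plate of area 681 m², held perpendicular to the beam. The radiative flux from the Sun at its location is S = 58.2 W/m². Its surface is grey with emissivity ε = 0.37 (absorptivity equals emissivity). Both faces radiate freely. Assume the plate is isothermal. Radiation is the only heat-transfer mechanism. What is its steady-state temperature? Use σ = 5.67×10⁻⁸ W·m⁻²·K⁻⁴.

At equilibrium, absorbed power = emitted power.
Absorbing cross-section = A = 681.0 m²; emitting surface = 2A = 1362 m² (ratio 2).
εS·A_cross = εσ·A_surf·T⁴  ⇒  T⁴ = S/(2σ)   (ε cancels).
T⁴ = 58.2/(2·5.67×10⁻⁸) = 5.132×10⁸ K⁴.
T = (5.132×10⁸)^(1/4).

T ≈ 151 K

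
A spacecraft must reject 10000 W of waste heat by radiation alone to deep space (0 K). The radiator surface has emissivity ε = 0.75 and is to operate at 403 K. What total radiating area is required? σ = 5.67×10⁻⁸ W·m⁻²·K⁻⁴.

A ≈ 8.92 m²

P = εσA T⁴ ⇒ A = P/(εσT⁴).
T⁴ = 2.638×10¹⁰ K⁴.
A = 10000/(0.75 × 5.67×10⁻⁸ × 2.638×10¹⁰).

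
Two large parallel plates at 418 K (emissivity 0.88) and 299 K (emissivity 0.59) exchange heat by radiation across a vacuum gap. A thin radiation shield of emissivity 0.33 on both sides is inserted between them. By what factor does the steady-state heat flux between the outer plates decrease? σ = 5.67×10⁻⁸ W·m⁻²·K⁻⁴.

Without shield: q₀ = σΔ(T⁴)/(1/ε₁+1/ε₂−1) with denominator 1.831.
With shield the two gaps are in series; the resistances add: (1/ε₁+1/ε_s−1)+(1/ε_s+1/ε₂−1) = 3.167+3.725 = 6.892.
Heat-flux ratio q₀/q = 6.892/1.831.

factor ≈ 3.76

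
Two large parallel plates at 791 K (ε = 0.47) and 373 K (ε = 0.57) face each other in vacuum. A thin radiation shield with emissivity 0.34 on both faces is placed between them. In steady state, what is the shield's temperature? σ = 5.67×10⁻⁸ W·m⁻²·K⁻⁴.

T_s ≈ 666 K

In steady state the net flux on the hot side equals that on the cold side.
σ(T₁⁴−T_s⁴)/D₁ = σ(T_s⁴−T₂⁴)/D₂, with D₁ = 1/ε₁+1/ε_s−1 = 4.069, D₂ = 1/ε_s+1/ε₂−1 = 3.696.
Solve for T_s⁴: T_s⁴ = (D₂·T₁⁴ + D₁·T₂⁴)/(D₁+D₂) = 1.965×10¹¹ K⁴.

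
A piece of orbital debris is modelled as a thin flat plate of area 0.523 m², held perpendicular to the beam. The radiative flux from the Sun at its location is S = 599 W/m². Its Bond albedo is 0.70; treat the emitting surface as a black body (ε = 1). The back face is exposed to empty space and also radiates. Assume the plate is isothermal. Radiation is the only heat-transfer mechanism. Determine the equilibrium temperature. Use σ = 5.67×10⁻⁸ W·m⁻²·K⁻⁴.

T ≈ 200 K

At equilibrium, absorbed power = emitted power.
Absorbing cross-section = A = 0.5230 m²; emitting surface = 2A = 1.046 m² (ratio 2).
(1−a)S·A_cross = εσ·A_surf·T⁴  ⇒  T⁴ = (1−a)S/(2σ).
T⁴ = 0.300·599/(2·5.67×10⁻⁸) = 1.585×10⁹ K⁴.
T = (1.585×10⁹)^(1/4).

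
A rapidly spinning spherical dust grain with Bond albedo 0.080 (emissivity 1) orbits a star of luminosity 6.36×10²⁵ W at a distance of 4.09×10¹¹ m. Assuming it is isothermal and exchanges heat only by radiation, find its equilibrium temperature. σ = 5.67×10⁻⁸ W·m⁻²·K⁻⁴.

First find the stellar flux at distance d: S = L/(4πd²) = 6.36×10²⁵/(4π·(4.09×10¹¹)²) = 30.26 W/m².
For an isothermal sphere, absorbed (1−a)S·πr² = emitted σ·4πr²·T⁴, so T⁴ = (1−a)S/(4σ).
T⁴ = 0.920·30.26/(4·5.67×10⁻⁸) = 1.227×10⁸ K⁴.

T ≈ 105 K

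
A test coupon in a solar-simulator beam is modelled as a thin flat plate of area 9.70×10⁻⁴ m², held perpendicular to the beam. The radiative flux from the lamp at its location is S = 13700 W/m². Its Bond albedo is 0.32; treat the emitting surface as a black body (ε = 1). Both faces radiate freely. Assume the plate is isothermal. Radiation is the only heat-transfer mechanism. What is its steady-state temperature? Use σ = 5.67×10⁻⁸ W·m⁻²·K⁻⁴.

T ≈ 535 K

At equilibrium, absorbed power = emitted power.
Absorbing cross-section = A = 9.700×10⁻⁴ m²; emitting surface = 2A = 0.001940 m² (ratio 2).
(1−a)S·A_cross = εσ·A_surf·T⁴  ⇒  T⁴ = (1−a)S/(2σ).
T⁴ = 0.680·13700/(2·5.67×10⁻⁸) = 8.215×10¹⁰ K⁴.
T = (8.215×10¹⁰)^(1/4).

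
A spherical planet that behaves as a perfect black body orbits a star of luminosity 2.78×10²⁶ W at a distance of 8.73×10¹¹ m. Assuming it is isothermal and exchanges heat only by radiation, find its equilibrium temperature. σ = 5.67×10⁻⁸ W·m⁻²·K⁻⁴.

T ≈ 106 K

First find the stellar flux at distance d: S = L/(4πd²) = 2.78×10²⁶/(4π·(8.73×10¹¹)²) = 29.03 W/m².
For an isothermal sphere, absorbed (1−a)S·πr² = emitted σ·4πr²·T⁴, so T⁴ = (1−a)S/(4σ).
T⁴ = 1.00·29.03/(4·5.67×10⁻⁸) = 1.280×10⁸ K⁴.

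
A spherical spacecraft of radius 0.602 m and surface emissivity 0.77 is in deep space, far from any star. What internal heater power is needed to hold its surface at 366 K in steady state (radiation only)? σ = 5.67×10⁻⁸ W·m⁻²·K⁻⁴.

P ≈ 3570 W

P = εσ·4πr²·T⁴.
4πr² = 4.554 m²; T⁴ = 1.794×10¹⁰ K⁴.
P = 0.77·5.67×10⁻⁸·4.554·1.794×10¹⁰.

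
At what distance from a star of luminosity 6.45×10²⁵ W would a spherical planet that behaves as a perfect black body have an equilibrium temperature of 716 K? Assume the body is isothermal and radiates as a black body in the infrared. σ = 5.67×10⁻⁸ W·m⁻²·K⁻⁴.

For an isothermal black-emitting sphere, (1−a)S·πr² = σ·4πr²·T⁴ ⇒ S = 4σT⁴/(1−a).
S = 4·5.67×10⁻⁸·(716)⁴/1.00 = 59610 W/m².
Flux falls as S = L/(4πd²), so d = √(L/(4πS)) = √(6.45×10²⁵/(4π·59610)).

d ≈ 9.28×10⁹ m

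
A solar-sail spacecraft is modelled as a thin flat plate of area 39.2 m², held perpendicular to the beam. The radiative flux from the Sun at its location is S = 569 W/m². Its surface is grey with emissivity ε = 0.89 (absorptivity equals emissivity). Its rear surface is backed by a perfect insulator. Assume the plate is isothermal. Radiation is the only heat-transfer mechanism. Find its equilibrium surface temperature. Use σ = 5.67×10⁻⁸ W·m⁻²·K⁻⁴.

At equilibrium, absorbed power = emitted power.
Absorbing cross-section = A = 39.20 m²; emitting surface = A = 39.20 m² (ratio 1).
εS·A_cross = εσ·A_surf·T⁴  ⇒  T⁴ = S/(1σ)   (ε cancels).
T⁴ = 569/(1·5.67×10⁻⁸) = 1.004×10¹⁰ K⁴.
T = (1.004×10¹⁰)^(1/4).

T ≈ 317 K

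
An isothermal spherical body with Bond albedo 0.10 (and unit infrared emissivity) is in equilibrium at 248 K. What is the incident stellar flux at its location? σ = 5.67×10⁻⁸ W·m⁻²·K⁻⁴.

(1−a)S·πr² = σ·4πr²·T⁴ ⇒ S = 4σT⁴/(1−a).
S = 4·5.67×10⁻⁸·3.783×10⁹/0.900.

S ≈ 953 W/m²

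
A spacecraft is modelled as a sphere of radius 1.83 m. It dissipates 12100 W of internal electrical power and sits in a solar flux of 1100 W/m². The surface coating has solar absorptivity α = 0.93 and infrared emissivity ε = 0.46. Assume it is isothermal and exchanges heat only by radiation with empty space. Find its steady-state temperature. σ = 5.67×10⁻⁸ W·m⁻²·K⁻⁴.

T ≈ 380 K

At steady state, absorbed solar power + internal power = radiated power.
Absorbed: α·S·A_cross = 0.93·1100·10.52 = 10760 W (cross-section πr²).
Total input = 10760 + 12100 = 22860 W.
Radiated: εσ·A_surf·T⁴ with A_surf = 4πr² = 42.08 m².
T⁴ = 22860/(0.46·5.67×10⁻⁸·42.08) = 2.083×10¹⁰ K⁴.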